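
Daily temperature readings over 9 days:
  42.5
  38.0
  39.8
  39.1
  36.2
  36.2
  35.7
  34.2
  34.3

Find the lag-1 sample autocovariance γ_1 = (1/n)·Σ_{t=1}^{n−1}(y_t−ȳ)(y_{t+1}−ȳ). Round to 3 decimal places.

2.800

Mean ȳ = (42.5 + 38.0 + 39.8 + 39.1 + 36.2 + 36.2 + 35.7 + 34.2 + 34.3)/9 = 37.3333
Σ_{t=1}^{8}(y_t−ȳ)(y_{t+1}−ȳ) = 25.2022
γ_1 = 25.2022 / 9 = 2.800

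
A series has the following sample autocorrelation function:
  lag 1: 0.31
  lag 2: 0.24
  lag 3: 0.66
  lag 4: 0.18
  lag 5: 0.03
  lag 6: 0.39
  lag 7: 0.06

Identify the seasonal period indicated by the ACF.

The largest autocorrelation is r_3 = 0.66, with a weaker echo at lag 6 (0.39); the remaining lags stay at or below 0.31. The elevated value at lag 1 (0.31), dropping to 0.24 at lag 2, reflects decaying short-term dependence rather than seasonality.
The dominant spike at lag 3 indicates a seasonal period of 3.

3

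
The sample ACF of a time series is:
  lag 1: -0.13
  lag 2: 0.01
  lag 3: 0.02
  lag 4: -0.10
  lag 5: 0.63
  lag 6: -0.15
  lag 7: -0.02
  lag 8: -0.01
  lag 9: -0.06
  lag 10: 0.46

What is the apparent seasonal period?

5

The largest autocorrelation is r_5 = 0.63, with a weaker echo at lag 10 (0.46); the remaining lags stay at or below 0.02.
The dominant spike at lag 5 indicates a seasonal period of 5.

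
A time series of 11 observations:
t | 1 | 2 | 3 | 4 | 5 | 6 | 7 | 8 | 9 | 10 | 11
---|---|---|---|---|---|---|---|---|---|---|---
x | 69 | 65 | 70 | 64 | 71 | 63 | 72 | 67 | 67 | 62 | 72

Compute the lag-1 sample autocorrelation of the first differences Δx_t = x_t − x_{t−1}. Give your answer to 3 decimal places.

-0.748

First differences Δx: -4, 5, -6, 7, -8, 9, -5, 0, -5, 10
Mean of differences = 0.3000
Numerator Σ(Δx_t−Δx̄)(Δx_{t+1}−Δx̄) = -314.1900
Denominator Σ(Δx_t−Δx̄)² = 420.1000
r_1(Δx) = -314.1900 / 420.1000 = -0.748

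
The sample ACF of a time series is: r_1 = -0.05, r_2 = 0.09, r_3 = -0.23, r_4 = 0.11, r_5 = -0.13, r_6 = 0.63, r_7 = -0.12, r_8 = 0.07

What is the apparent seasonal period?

The largest autocorrelation is r_6 = 0.63; the remaining lags stay at or below 0.11.
The dominant spike at lag 6 indicates a seasonal period of 6.

6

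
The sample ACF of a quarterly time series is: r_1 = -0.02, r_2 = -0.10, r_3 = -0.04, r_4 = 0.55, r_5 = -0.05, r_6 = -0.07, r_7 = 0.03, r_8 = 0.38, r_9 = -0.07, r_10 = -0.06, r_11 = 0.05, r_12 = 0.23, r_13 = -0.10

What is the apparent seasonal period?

4

The largest autocorrelation is r_4 = 0.55, with weaker echoes at lags 8 (0.38) and 12 (0.23); the remaining lags stay at or below 0.05.
The dominant spike at lag 4 indicates a seasonal period of 4.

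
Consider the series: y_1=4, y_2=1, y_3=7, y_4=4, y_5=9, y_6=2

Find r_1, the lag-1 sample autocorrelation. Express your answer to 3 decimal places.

Mean ȳ = (4 + 1 + 7 + 4 + 9 + 2)/6 = 4.5000
Σ(y_t−ȳ)(y_{t+1}−ȳ) = (1.7500) + (-8.7500) + (-1.2500) + (-2.2500) + (-11.2500) = -21.7500
Denominator Σ(y_t−ȳ)² = 45.5000
r_1 = -21.7500 / 45.5000 = -0.478

-0.478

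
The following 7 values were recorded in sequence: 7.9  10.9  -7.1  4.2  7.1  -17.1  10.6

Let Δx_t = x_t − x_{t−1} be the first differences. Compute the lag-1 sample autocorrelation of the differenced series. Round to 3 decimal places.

First differences Δx: 3.0, -18.0, 11.3, 2.9, -24.2, 27.7
Mean of differences = 0.4500
Numerator Σ(Δx_t−Δx̄)(Δx_{t+1}−Δx̄) = -952.7525
Denominator Σ(Δx_t−Δx̄)² = 1820.8150
r_1(Δx) = -952.7525 / 1820.8150 = -0.523

-0.523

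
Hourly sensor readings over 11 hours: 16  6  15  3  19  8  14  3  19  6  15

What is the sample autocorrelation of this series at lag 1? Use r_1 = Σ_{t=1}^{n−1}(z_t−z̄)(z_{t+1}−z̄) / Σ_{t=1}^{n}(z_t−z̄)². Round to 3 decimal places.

-0.843

Mean z̄ = (16 + 6 + 15 + 3 + 19 + 8 + 14 + 3 + 19 + 6 + 15)/11 = 11.2727
Numerator Σ_{t=1}^{10}(z_t−z̄)(z_{t+1}−z̄) = -320.4380
Denominator Σ(z_t−z̄)² = 380.1818
r_1 = -320.4380 / 380.1818 = -0.843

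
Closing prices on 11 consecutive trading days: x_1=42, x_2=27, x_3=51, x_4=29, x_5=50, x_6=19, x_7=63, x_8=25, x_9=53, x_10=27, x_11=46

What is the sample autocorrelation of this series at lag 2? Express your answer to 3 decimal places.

0.784

Mean x̄ = (42 + 27 + 51 + 29 + 50 + 19 + 63 + 25 + 53 + 27 + 46)/11 = 39.2727
Numerator Σ_{t=1}^{9}(x_t−x̄)(x_{t+2}−x̄) = 1629.2149
Denominator Σ(x_t−x̄)² = 2078.1818
r_2 = 1629.2149 / 2078.1818 = 0.784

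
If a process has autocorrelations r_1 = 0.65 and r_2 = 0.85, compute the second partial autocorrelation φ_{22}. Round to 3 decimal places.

0.740

φ_{22} = (r_2 − r_1²) / (1 − r_1²)
r_1² = (0.65)² = 0.4225
Numerator = 0.85 − 0.4225 = 0.4275; denominator = 1 − 0.4225 = 0.5775
φ_{22} = 0.4275 / 0.5775 = 0.740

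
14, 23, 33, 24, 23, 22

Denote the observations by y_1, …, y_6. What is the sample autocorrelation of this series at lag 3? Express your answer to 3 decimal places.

-0.104

Mean ȳ = (14 + 23 + 33 + 24 + 23 + 22)/6 = 23.1667
Deviations from mean: -9.1667, -0.1667, 9.8333, 0.8333, -0.1667, -1.1667
Σ(y_t−ȳ)(y_{t+3}−ȳ) = (-7.6389) + (0.0278) + (-11.4722) = -19.0833
Denominator Σ(y_t−ȳ)² = 182.8333
r_3 = -19.0833 / 182.8333 = -0.104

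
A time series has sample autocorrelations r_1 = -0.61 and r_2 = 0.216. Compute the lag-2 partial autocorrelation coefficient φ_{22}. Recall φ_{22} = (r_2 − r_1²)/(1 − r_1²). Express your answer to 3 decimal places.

-0.249

φ_{22} = (r_2 − r_1²) / (1 − r_1²)
r_1² = (-0.61)² = 0.3721
Numerator = 0.216 − 0.3721 = -0.1561; denominator = 1 − 0.3721 = 0.6279
φ_{22} = -0.1561 / 0.6279 = -0.249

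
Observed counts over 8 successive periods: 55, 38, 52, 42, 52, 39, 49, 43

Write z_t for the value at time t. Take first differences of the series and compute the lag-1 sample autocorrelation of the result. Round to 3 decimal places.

First differences Δz: -17, 14, -10, 10, -13, 10, -6
Mean of differences = -1.7143
Numerator Σ(Δz_t−Δz̄)(Δz_{t+1}−Δz̄) = -782.0816
Denominator Σ(Δz_t−Δz̄)² = 969.4286
r_1(Δz) = -782.0816 / 969.4286 = -0.807

-0.807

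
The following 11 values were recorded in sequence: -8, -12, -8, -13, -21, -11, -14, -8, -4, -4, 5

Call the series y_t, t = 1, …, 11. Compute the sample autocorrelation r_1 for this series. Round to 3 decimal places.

0.377

Mean ȳ = (-8 − 12 − 8 − 13 − 21 − 11 − 14 − 8 − 4 − 4 + 5)/11 = -8.9091
Numerator Σ_{t=1}^{10}(y_t−ȳ)(y_{t+1}−ȳ) = 168.2645
Denominator Σ(y_t−ȳ)² = 446.9091
r_1 = 168.2645 / 446.9091 = 0.377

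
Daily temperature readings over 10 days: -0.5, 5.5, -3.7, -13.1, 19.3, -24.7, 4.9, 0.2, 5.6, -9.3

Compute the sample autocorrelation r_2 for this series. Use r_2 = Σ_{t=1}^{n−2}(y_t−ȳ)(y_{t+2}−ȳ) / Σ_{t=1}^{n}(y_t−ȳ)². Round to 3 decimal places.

0.202

Mean ȳ = (-0.5 + 5.5 − 3.7 − 13.1 + 19.3 − 24.7 + 4.9 + 0.2 + 5.6 − 9.3)/10 = -1.5800
Numerator Σ_{t=1}^{8}(y_t−ȳ)(y_{t+2}−ȳ) = 265.1592
Denominator Σ(y_t−ȳ)² = 1315.3160
r_2 = 265.1592 / 1315.3160 = 0.202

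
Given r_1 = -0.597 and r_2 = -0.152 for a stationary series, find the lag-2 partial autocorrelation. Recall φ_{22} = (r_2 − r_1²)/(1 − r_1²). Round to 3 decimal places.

-0.790

φ_{22} = (r_2 − r_1²) / (1 − r_1²)
r_1² = (-0.597)² = 0.356409
Numerator = -0.152 − 0.3564 = -0.5084; denominator = 1 − 0.3564 = 0.6436
φ_{22} = -0.5084 / 0.6436 = -0.790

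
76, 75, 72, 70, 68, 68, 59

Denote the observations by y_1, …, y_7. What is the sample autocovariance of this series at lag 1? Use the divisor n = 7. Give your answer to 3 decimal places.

9.539

Mean ȳ = (76 + 75 + 72 + 70 + 68 + 68 + 59)/7 = 69.7143
Deviations: 6.2857, 5.2857, 2.2857, 0.2857, -1.7143, -1.7143, -10.7143
Σ_{t=1}^{6}(y_t−ȳ)(y_{t+1}−ȳ) = 66.7755
γ_1 = 66.7755 / 7 = 9.539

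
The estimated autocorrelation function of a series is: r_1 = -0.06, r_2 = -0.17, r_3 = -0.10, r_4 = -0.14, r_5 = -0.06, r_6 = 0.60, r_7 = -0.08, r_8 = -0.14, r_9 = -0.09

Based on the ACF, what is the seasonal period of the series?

6

The largest autocorrelation is r_6 = 0.60; the remaining lags stay at or below -0.06.
The dominant spike at lag 6 indicates a seasonal period of 6.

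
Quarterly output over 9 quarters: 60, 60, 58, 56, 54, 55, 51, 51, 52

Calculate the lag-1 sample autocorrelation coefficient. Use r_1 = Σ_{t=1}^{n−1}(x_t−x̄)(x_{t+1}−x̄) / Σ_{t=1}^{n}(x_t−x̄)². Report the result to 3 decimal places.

0.689

Mean x̄ = (60 + 60 + 58 + 56 + 54 + 55 + 51 + 51 + 52)/9 = 55.2222
Numerator Σ_{t=1}^{8}(x_t−x̄)(x_{t+1}−x̄) = 69.9506
Denominator Σ(x_t−x̄)² = 101.5556
r_1 = 69.9506 / 101.5556 = 0.689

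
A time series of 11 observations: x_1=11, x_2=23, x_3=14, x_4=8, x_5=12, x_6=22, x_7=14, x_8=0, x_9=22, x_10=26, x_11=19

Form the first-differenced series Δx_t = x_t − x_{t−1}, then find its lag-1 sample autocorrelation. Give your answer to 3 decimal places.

First differences Δx: 12, -9, -6, 4, 10, -8, -14, 22, 4, -7
Mean of differences = 0.8000
Numerator Σ(Δx_t−Δx̄)(Δx_{t+1}−Δx̄) = -257.0400
Denominator Σ(Δx_t−Δx̄)² = 1179.6000
r_1(Δx) = -257.0400 / 1179.6000 = -0.218

-0.218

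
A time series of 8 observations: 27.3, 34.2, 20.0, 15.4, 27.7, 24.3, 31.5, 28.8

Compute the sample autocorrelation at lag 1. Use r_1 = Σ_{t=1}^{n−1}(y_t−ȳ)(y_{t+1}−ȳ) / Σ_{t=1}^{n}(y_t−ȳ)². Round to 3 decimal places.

Mean ȳ = (27.3 + 34.2 + 20.0 + 15.4 + 27.7 + 24.3 + 31.5 + 28.8)/8 = 26.1500
Deviations from mean: 1.1500, 8.0500, -6.1500, -10.7500, 1.5500, -1.8500, 5.3500, 2.6500
Σ(y_t−ȳ)(y_{t+1}−ȳ) = (9.2575) + (-49.5075) + (66.1125) + (-16.6625) + (-2.8675) + (-9.8975) + (14.1775) = 10.6125
Denominator Σ(y_t−ȳ)² = 260.9800
r_1 = 10.6125 / 260.9800 = 0.041

0.041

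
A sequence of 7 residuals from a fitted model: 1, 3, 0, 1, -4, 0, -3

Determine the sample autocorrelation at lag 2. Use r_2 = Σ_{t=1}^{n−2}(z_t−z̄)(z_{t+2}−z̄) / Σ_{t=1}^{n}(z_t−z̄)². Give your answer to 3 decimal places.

0.395

Mean z̄ = (1 + 3 + 0 + 1 − 4 + 0 − 3)/7 = -0.2857
Numerator Σ_{t=1}^{5}(z_t−z̄)(z_{t+2}−z̄) = 13.9796
Denominator Σ(z_t−z̄)² = 35.4286
r_2 = 13.9796 / 35.4286 = 0.395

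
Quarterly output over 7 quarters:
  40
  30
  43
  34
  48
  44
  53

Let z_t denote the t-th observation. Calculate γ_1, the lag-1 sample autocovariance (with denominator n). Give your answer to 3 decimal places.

-1.889

Mean z̄ = (40 + 30 + 43 + 34 + 48 + 44 + 53)/7 = 41.7143
Deviations: -1.7143, -11.7143, 1.2857, -7.7143, 6.2857, 2.2857, 11.2857
Σ_{t=1}^{6}(z_t−z̄)(z_{t+1}−z̄) = -13.2245
γ_1 = -13.2245 / 7 = -1.889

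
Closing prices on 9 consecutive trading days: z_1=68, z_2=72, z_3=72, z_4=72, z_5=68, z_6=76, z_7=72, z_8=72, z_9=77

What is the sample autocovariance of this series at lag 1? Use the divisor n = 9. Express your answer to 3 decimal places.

Mean z̄ = (68 + 72 + 72 + 72 + 68 + 76 + 72 + 72 + 77)/9 = 72.1111
Σ_{t=1}^{8}(z_t−z̄)(z_{t+1}−z̄) = -16.0123
γ_1 = -16.0123 / 9 = -1.779

-1.779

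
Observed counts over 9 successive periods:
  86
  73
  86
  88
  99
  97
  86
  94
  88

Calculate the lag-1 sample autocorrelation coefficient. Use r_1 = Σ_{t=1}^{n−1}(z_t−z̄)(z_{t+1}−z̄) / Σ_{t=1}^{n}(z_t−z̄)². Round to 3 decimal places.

0.264

Mean z̄ = (86 + 73 + 86 + 88 + 99 + 97 + 86 + 94 + 88)/9 = 88.5556
Numerator Σ_{t=1}^{8}(z_t−z̄)(z_{t+1}−z̄) = 124.8025
Denominator Σ(z_t−z̄)² = 472.2222
r_1 = 124.8025 / 472.2222 = 0.264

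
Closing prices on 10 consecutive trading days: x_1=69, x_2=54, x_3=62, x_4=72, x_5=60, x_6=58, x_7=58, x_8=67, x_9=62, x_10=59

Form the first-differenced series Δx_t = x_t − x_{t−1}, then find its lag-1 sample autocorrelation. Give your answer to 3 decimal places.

-0.247

First differences Δx: -15, 8, 10, -12, -2, 0, 9, -5, -3
Mean of differences = -1.1111
Numerator Σ(Δx_t−Δx̄)(Δx_{t+1}−Δx̄) = -158.3457
Denominator Σ(Δx_t−Δx̄)² = 640.8889
r_1(Δx) = -158.3457 / 640.8889 = -0.247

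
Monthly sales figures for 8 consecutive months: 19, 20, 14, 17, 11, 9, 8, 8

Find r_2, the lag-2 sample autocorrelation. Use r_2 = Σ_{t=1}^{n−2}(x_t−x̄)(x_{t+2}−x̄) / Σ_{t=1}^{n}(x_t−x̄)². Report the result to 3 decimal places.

Mean x̄ = (19 + 20 + 14 + 17 + 11 + 9 + 8 + 8)/8 = 13.2500
Deviations from mean: 5.7500, 6.7500, 0.7500, 3.7500, -2.2500, -4.2500, -5.2500, -5.2500
Numerator Σ_{t=1}^{6}(x_t−x̄)(x_{t+2}−x̄) = 46.1250
Denominator Σ(x_t−x̄)² = 171.5000
r_2 = 46.1250 / 171.5000 = 0.269

0.269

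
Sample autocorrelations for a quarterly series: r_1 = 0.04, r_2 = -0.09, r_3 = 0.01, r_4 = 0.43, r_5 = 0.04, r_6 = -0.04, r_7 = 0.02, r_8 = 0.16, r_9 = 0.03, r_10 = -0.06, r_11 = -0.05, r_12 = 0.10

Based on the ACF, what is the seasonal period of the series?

4

The largest autocorrelation is r_4 = 0.43, with a weaker echo at lag 8 (0.16); the remaining lags stay at or below 0.10.
The dominant spike at lag 4 indicates a seasonal period of 4.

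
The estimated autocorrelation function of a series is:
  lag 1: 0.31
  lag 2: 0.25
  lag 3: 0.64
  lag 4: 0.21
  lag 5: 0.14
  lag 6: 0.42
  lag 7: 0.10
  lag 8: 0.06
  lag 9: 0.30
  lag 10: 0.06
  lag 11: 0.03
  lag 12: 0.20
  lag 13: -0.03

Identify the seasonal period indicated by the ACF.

3

The largest autocorrelation is r_3 = 0.64, with a weaker echo at lag 6 (0.42); the remaining lags stay at or below 0.31. The elevated value at lag 1 (0.31), dropping to 0.25 at lag 2, reflects decaying short-term dependence rather than seasonality.
The dominant spike at lag 3 indicates a seasonal period of 3.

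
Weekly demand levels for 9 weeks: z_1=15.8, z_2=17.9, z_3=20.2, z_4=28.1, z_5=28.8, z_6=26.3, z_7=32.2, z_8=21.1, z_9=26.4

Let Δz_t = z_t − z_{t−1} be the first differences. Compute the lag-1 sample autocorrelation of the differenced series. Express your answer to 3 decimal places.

-0.471

First differences Δz: 2.1, 2.3, 7.9, 0.7, -2.5, 5.9, -11.1, 5.3
Mean of differences = 1.3250
Numerator Σ(Δz_t−Δz̄)(Δz_{t+1}−Δz̄) = -118.2856
Denominator Σ(Δz_t−Δz̄)² = 250.9150
r_1(Δz) = -118.2856 / 250.9150 = -0.471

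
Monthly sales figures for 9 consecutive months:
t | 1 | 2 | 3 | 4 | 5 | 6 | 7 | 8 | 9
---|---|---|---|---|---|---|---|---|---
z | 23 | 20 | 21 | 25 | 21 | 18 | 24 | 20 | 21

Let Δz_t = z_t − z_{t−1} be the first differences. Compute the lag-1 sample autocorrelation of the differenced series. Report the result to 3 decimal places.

First differences Δz: -3, 1, 4, -4, -3, 6, -4, 1
Mean of differences = -0.2500
Numerator Σ(Δz_t−Δz̄)(Δz_{t+1}−Δz̄) = -49.0625
Denominator Σ(Δz_t−Δz̄)² = 103.5000
r_1(Δz) = -49.0625 / 103.5000 = -0.474

-0.474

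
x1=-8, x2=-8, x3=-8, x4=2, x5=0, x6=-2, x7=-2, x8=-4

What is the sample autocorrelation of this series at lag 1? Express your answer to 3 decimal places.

0.395

Mean x̄ = (-8 − 8 − 8 + 2 + 0 − 2 − 2 − 4)/8 = -3.7500
Σ(x_t−x̄)(x_{t+1}−x̄) = (18.0625) + (18.0625) + (-24.4375) + (21.5625) + (6.5625) + (3.0625) + (-0.4375) = 42.4375
Denominator Σ(x_t−x̄)² = 107.5000
r_1 = 42.4375 / 107.5000 = 0.395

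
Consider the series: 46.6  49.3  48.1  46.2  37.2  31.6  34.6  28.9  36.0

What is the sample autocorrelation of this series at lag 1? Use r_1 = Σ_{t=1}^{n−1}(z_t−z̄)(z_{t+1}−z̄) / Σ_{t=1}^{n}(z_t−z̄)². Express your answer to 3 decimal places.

Mean z̄ = (46.6 + 49.3 + 48.1 + 46.2 + 37.2 + 31.6 + 34.6 + 28.9 + 36.0)/9 = 39.8333
Numerator Σ_{t=1}^{8}(z_t−z̄)(z_{t+1}−z̄) = 342.0789
Denominator Σ(z_t−z̄)² = 480.6200
r_1 = 342.0789 / 480.6200 = 0.712

0.712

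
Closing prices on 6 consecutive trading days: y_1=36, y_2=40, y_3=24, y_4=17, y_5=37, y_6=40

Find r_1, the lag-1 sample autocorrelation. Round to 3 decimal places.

Mean ȳ = (36 + 40 + 24 + 17 + 37 + 40)/6 = 32.3333
Deviations from mean: 3.6667, 7.6667, -8.3333, -15.3333, 4.6667, 7.6667
Numerator Σ_{t=1}^{5}(y_t−ȳ)(y_{t+1}−ȳ) = 56.2222
Denominator Σ(y_t−ȳ)² = 457.3333
r_1 = 56.2222 / 457.3333 = 0.123

0.123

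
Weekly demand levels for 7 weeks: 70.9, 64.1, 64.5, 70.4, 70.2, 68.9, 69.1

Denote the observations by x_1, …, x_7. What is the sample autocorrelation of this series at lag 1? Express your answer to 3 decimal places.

0.056

Mean x̄ = (70.9 + 64.1 + 64.5 + 70.4 + 70.2 + 68.9 + 69.1)/7 = 68.3000
Deviations from mean: 2.6000, -4.2000, -3.8000, 2.1000, 1.9000, 0.6000, 0.8000
Numerator Σ_{t=1}^{6}(x_t−x̄)(x_{t+1}−x̄) = 2.6700
Denominator Σ(x_t−x̄)² = 47.8600
r_1 = 2.6700 / 47.8600 = 0.056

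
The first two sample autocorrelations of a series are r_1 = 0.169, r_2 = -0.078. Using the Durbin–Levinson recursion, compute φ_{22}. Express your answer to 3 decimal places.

-0.110

φ_{22} = (r_2 − r_1²) / (1 − r_1²)
r_1² = (0.169)² = 0.028561
Numerator = -0.078 − 0.0286 = -0.1066; denominator = 1 − 0.0286 = 0.9714
φ_{22} = -0.1066 / 0.9714 = -0.110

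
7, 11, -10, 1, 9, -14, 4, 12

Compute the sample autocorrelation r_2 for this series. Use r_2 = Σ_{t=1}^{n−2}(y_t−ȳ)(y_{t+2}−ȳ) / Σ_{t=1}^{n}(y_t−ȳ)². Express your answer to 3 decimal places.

Mean ȳ = (7 + 11 − 10 + 1 + 9 − 14 + 4 + 12)/8 = 2.5000
Deviations from mean: 4.5000, 8.5000, -12.5000, -1.5000, 6.5000, -16.5000, 1.5000, 9.5000
Σ(y_t−ȳ)(y_{t+2}−ȳ) = (-56.2500) + (-12.7500) + (-81.2500) + (24.7500) + (9.7500) + (-156.7500) = -272.5000
Denominator Σ(y_t−ȳ)² = 658.0000
r_2 = -272.5000 / 658.0000 = -0.414

-0.414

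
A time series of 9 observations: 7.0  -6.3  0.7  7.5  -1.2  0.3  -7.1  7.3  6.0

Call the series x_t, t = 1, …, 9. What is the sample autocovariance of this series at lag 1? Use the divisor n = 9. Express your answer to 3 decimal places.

-7.463

Mean x̄ = (7.0 − 6.3 + 0.7 + 7.5 − 1.2 + 0.3 − 7.1 + 7.3 + 6.0)/9 = 1.5778
Σ_{t=1}^{8}(x_t−x̄)(x_{t+1}−x̄) = -67.1627
γ_1 = -67.1627 / 9 = -7.463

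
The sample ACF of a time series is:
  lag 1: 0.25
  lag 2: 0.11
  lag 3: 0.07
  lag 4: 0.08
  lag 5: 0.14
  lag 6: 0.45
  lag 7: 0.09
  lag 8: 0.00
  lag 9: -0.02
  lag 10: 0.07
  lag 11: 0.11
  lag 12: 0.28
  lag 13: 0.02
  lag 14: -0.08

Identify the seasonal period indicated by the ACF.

The largest autocorrelation is r_6 = 0.45, with a weaker echo at lag 12 (0.28); the remaining lags stay at or below 0.25. The elevated value at lag 1 (0.25), dropping to 0.11 at lag 2, reflects decaying short-term dependence rather than seasonality.
The dominant spike at lag 6 indicates a seasonal period of 6.

6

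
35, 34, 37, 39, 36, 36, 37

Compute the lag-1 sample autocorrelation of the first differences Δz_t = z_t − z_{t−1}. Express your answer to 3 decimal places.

First differences Δz: -1, 3, 2, -3, 0, 1
Mean of differences = 0.3333
Numerator Σ(Δz_t−Δz̄)(Δz_{t+1}−Δz̄) = -3.7778
Denominator Σ(Δz_t−Δz̄)² = 23.3333
r_1(Δz) = -3.7778 / 23.3333 = -0.162

-0.162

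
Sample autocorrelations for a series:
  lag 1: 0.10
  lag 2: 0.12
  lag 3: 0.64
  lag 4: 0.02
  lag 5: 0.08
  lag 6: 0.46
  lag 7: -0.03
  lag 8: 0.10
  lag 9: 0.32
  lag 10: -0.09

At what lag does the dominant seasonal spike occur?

3

The largest autocorrelation is r_3 = 0.64, with weaker echoes at lags 6 (0.46) and 9 (0.32); the remaining lags stay at or below 0.12.
The dominant spike at lag 3 indicates a seasonal period of 3.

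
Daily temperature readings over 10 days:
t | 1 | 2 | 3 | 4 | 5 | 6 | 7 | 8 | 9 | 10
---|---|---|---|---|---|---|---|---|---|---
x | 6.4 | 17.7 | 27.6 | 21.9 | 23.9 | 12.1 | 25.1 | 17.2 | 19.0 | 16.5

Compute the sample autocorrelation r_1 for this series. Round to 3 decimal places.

-0.109

Mean x̄ = (6.4 + 17.7 + 27.6 + 21.9 + 23.9 + 12.1 + 25.1 + 17.2 + 19.0 + 16.5)/10 = 18.7400
Numerator Σ_{t=1}^{9}(x_t−x̄)(x_{t+1}−x̄) = -39.3476
Denominator Σ(x_t−x̄)² = 360.4640
r_1 = -39.3476 / 360.4640 = -0.109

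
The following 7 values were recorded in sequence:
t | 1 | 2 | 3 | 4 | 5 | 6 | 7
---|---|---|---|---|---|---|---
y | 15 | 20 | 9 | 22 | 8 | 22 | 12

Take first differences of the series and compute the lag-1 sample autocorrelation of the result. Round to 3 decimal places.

-0.888

First differences Δy: 5, -11, 13, -14, 14, -10
Mean of differences = -0.5000
Numerator Σ(Δy_t−Δȳ)(Δy_{t+1}−Δȳ) = -715.2500
Denominator Σ(Δy_t−Δȳ)² = 805.5000
r_1(Δy) = -715.2500 / 805.5000 = -0.888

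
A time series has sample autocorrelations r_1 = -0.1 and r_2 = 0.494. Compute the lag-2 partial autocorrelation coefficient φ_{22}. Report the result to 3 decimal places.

φ_{22} = (r_2 − r_1²) / (1 − r_1²)
r_1² = (-0.1)² = 0.01
Numerator = 0.494 − 0.0100 = 0.4840; denominator = 1 − 0.0100 = 0.9900
φ_{22} = 0.4840 / 0.9900 = 0.489

0.489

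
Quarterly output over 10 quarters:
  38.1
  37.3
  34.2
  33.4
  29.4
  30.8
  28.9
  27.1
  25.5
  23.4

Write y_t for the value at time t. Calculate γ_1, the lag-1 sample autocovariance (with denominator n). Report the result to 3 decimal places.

Mean ȳ = (38.1 + 37.3 + 34.2 + 33.4 + 29.4 + 30.8 + 28.9 + 27.1 + 25.5 + 23.4)/10 = 30.8100
Σ_{t=1}^{9}(y_t−ȳ)(y_{t+1}−ȳ) = 140.6079
γ_1 = 140.6079 / 10 = 14.061

14.061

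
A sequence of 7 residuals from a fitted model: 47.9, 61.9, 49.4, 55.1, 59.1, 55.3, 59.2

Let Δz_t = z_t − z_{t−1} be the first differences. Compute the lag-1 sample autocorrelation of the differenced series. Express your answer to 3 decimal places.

-0.598

First differences Δz: 14.0, -12.5, 5.7, 4.0, -3.8, 3.9
Mean of differences = 1.8833
Numerator Σ(Δz_t−Δz̄)(Δz_{t+1}−Δz̄) = -244.5869
Denominator Σ(Δz_t−Δz̄)² = 409.1083
r_1(Δz) = -244.5869 / 409.1083 = -0.598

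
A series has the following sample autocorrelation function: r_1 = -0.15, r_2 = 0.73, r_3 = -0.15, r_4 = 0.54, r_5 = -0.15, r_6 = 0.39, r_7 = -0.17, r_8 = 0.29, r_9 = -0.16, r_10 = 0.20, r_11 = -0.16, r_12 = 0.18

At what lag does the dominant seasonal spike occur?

2

The largest autocorrelation is r_2 = 0.73, with weaker echoes at lags 4 (0.54), 6 (0.39), 8 (0.29), 10 (0.20) and 12 (0.18); the remaining lags stay at or below -0.15.
The dominant spike at lag 2 indicates a seasonal period of 2.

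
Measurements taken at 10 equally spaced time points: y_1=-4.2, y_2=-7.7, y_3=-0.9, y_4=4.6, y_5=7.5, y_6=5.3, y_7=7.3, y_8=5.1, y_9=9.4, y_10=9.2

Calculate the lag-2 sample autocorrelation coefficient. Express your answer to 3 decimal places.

0.178

Mean ȳ = (-4.2 − 7.7 − 0.9 + 4.6 + 7.5 + 5.3 + 7.3 + 5.1 + 9.4 + 9.2)/10 = 3.5600
Numerator Σ_{t=1}^{8}(y_t−ȳ)(y_{t+2}−ȳ) = 55.0788
Denominator Σ(y_t−ȳ)² = 308.8040
r_2 = 55.0788 / 308.8040 = 0.178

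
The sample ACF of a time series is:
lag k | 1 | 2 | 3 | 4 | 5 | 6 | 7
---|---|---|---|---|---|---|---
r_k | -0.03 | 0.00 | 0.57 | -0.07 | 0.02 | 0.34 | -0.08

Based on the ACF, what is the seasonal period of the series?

The largest autocorrelation is r_3 = 0.57, with a weaker echo at lag 6 (0.34); the remaining lags stay at or below 0.02.
The dominant spike at lag 3 indicates a seasonal period of 3.

3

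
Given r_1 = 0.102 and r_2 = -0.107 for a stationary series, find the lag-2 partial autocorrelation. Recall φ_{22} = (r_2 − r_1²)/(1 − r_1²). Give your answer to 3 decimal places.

φ_{22} = (r_2 − r_1²) / (1 − r_1²)
r_1² = (0.102)² = 0.010404
Numerator = -0.107 − 0.0104 = -0.1174; denominator = 1 − 0.0104 = 0.9896
φ_{22} = -0.1174 / 0.9896 = -0.119

-0.119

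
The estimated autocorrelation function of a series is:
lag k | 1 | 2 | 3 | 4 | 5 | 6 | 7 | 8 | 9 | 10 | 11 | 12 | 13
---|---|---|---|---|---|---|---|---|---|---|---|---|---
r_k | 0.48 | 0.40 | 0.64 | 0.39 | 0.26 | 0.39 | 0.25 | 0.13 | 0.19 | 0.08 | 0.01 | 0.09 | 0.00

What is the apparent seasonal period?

The largest autocorrelation is r_3 = 0.64; the remaining lags stay at or below 0.48. The elevated value at lag 1 (0.48), dropping to 0.40 at lag 2, reflects decaying short-term dependence rather than seasonality.
The dominant spike at lag 3 indicates a seasonal period of 3.

3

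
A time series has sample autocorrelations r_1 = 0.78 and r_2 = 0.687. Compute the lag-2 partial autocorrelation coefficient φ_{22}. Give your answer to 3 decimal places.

φ_{22} = (r_2 − r_1²) / (1 − r_1²)
r_1² = (0.78)² = 0.6084
Numerator = 0.687 − 0.6084 = 0.0786; denominator = 1 − 0.6084 = 0.3916
φ_{22} = 0.0786 / 0.3916 = 0.201

0.201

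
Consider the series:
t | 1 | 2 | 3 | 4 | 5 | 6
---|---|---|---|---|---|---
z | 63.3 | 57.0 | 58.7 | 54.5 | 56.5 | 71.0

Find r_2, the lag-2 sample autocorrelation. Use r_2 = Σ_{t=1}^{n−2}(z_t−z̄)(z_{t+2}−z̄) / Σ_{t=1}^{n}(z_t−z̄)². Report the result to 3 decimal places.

Mean z̄ = (63.3 + 57.0 + 58.7 + 54.5 + 56.5 + 71.0)/6 = 60.1667
Deviations from mean: 3.1333, -3.1667, -1.4667, -5.6667, -3.6667, 10.8333
Numerator Σ_{t=1}^{4}(z_t−z̄)(z_{t+2}−z̄) = -42.6622
Denominator Σ(z_t−z̄)² = 184.9133
r_2 = -42.6622 / 184.9133 = -0.231

-0.231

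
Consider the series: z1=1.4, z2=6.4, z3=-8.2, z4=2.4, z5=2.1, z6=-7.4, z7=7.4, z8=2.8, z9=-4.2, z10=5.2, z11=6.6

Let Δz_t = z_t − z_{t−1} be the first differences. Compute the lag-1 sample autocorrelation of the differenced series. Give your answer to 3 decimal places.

First differences Δz: 5.0, -14.6, 10.6, -0.3, -9.5, 14.8, -4.6, -7.0, 9.4, 1.4
Mean of differences = 0.5200
Numerator Σ(Δz_t−Δz̄)(Δz_{t+1}−Δz̄) = -456.8564
Denominator Σ(Δz_t−Δz̄)² = 817.6760
r_1(Δz) = -456.8564 / 817.6760 = -0.559

-0.559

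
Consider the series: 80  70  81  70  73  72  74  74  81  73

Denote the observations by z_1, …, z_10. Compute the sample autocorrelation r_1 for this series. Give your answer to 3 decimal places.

Mean z̄ = (80 + 70 + 81 + 70 + 73 + 72 + 74 + 74 + 81 + 73)/10 = 74.8000
Numerator Σ_{t=1}^{9}(z_t−z̄)(z_{t+1}−z̄) = -84.0400
Denominator Σ(z_t−z̄)² = 165.6000
r_1 = -84.0400 / 165.6000 = -0.507

-0.507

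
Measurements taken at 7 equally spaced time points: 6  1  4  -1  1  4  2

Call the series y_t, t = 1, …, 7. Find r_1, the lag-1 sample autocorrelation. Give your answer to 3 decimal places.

Mean ȳ = (6 + 1 + 4 − 1 + 1 + 4 + 2)/7 = 2.4286
Deviations from mean: 3.5714, -1.4286, 1.5714, -3.4286, -1.4286, 1.5714, -0.4286
Numerator Σ_{t=1}^{6}(y_t−ȳ)(y_{t+1}−ȳ) = -10.7551
Denominator Σ(y_t−ȳ)² = 33.7143
r_1 = -10.7551 / 33.7143 = -0.319

-0.319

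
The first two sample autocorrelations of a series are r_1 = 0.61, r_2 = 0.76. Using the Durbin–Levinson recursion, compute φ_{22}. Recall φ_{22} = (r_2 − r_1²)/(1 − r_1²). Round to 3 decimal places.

φ_{22} = (r_2 − r_1²) / (1 − r_1²)
r_1² = (0.61)² = 0.3721
Numerator = 0.76 − 0.3721 = 0.3879; denominator = 1 − 0.3721 = 0.6279
φ_{22} = 0.3879 / 0.6279 = 0.618

0.618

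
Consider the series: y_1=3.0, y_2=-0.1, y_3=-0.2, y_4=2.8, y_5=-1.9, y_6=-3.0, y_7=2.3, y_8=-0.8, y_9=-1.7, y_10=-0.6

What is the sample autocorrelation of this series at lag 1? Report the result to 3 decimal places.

-0.178

Mean ȳ = (3.0 − 0.1 − 0.2 + 2.8 − 1.9 − 3.0 + 2.3 − 0.8 − 1.7 − 0.6)/10 = -0.0200
Numerator Σ_{t=1}^{9}(y_t−ȳ)(y_{t+1}−ȳ) = -6.8724
Denominator Σ(y_t−ȳ)² = 38.6760
r_1 = -6.8724 / 38.6760 = -0.178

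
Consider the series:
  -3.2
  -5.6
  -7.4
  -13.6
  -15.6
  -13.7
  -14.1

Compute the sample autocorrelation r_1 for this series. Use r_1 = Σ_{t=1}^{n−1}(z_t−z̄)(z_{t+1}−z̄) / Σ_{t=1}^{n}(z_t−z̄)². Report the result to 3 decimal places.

Mean z̄ = (-3.2 − 5.6 − 7.4 − 13.6 − 15.6 − 13.7 − 14.1)/7 = -10.4571
Deviations from mean: 7.2571, 4.8571, 3.0571, -3.1429, -5.1429, -3.2429, -3.6429
Numerator Σ_{t=1}^{6}(z_t−z̄)(z_{t+1}−z̄) = 85.1439
Denominator Σ(z_t−z̄)² = 145.7171
r_1 = 85.1439 / 145.7171 = 0.584

0.584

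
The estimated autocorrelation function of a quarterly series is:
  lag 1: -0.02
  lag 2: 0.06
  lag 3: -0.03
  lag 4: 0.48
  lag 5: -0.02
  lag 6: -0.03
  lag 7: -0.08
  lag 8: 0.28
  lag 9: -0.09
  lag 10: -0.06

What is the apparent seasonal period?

The largest autocorrelation is r_4 = 0.48, with a weaker echo at lag 8 (0.28); the remaining lags stay at or below 0.06.
The dominant spike at lag 4 indicates a seasonal period of 4.

4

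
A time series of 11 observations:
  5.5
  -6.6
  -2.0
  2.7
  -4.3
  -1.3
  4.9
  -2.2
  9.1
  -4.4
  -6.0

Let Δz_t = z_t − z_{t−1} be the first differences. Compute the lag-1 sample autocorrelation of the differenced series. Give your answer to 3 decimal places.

-0.509

First differences Δz: -12.1, 4.6, 4.7, -7.0, 3.0, 6.2, -7.1, 11.3, -13.5, -1.6
Mean of differences = -1.1500
Numerator Σ(Δz_t−Δz̄)(Δz_{t+1}−Δz̄) = -323.3325
Denominator Σ(Δz_t−Δz̄)² = 635.7850
r_1(Δz) = -323.3325 / 635.7850 = -0.509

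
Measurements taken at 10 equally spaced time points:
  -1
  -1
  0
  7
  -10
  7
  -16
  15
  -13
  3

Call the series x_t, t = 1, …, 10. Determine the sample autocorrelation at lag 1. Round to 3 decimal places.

Mean x̄ = (-1 − 1 + 0 + 7 − 10 + 7 − 16 + 15 − 13 + 3)/10 = -0.9000
Numerator Σ_{t=1}^{9}(x_t−x̄)(x_{t+1}−x̄) = -735.7100
Denominator Σ(x_t−x̄)² = 850.9000
r_1 = -735.7100 / 850.9000 = -0.865

-0.865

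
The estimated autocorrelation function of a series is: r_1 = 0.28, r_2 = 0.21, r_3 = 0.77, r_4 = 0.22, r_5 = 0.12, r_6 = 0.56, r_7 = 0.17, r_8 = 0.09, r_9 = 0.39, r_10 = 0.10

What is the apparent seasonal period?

3

The largest autocorrelation is r_3 = 0.77, with weaker echoes at lags 6 (0.56) and 9 (0.39); the remaining lags stay at or below 0.28. The elevated value at lag 1 (0.28), dropping to 0.21 at lag 2, reflects decaying short-term dependence rather than seasonality.
The dominant spike at lag 3 indicates a seasonal period of 3.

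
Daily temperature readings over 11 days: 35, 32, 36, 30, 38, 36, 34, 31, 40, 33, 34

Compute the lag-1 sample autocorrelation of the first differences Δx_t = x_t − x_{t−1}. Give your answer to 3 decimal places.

First differences Δx: -3, 4, -6, 8, -2, -2, -3, 9, -7, 1
Mean of differences = -0.1000
Numerator Σ(Δx_t−Δx̄)(Δx_{t+1}−Δx̄) = -186.9100
Denominator Σ(Δx_t−Δx̄)² = 272.9000
r_1(Δx) = -186.9100 / 272.9000 = -0.685

-0.685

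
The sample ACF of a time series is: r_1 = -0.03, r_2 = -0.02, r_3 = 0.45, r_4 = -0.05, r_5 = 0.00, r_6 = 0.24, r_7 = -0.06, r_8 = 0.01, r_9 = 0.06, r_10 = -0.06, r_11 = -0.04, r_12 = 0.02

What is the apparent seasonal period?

The largest autocorrelation is r_3 = 0.45, with a weaker echo at lag 6 (0.24); the remaining lags stay at or below 0.06.
The dominant spike at lag 3 indicates a seasonal period of 3.

3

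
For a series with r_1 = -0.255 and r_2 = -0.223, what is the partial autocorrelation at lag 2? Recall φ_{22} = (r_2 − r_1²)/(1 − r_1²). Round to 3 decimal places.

-0.308

φ_{22} = (r_2 − r_1²) / (1 − r_1²)
r_1² = (-0.255)² = 0.065025
Numerator = -0.223 − 0.0650 = -0.2880; denominator = 1 − 0.0650 = 0.9350
φ_{22} = -0.2880 / 0.9350 = -0.308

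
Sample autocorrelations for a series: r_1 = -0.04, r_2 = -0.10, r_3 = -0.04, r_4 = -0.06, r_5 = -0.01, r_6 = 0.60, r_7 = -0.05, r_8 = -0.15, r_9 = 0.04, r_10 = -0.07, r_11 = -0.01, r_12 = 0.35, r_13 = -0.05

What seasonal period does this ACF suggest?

The largest autocorrelation is r_6 = 0.60, with a weaker echo at lag 12 (0.35); the remaining lags stay at or below 0.04.
The dominant spike at lag 6 indicates a seasonal period of 6.

6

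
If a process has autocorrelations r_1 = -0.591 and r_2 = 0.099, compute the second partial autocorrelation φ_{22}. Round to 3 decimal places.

φ_{22} = (r_2 − r_1²) / (1 − r_1²)
r_1² = (-0.591)² = 0.349281
Numerator = 0.099 − 0.3493 = -0.2503; denominator = 1 − 0.3493 = 0.6507
φ_{22} = -0.2503 / 0.6507 = -0.385

-0.385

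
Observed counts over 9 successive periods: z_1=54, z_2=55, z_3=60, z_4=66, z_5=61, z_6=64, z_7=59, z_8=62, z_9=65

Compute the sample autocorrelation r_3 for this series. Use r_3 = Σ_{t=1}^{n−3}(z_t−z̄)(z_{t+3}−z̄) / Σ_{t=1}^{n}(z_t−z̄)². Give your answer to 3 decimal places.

-0.240

Mean z̄ = (54 + 55 + 60 + 66 + 61 + 64 + 59 + 62 + 65)/9 = 60.6667
Σ(z_t−z̄)(z_{t+3}−z̄) = (-35.5556) + (-1.8889) + (-2.2222) + (-8.8889) + (0.4444) + (14.4444) = -33.6667
Denominator Σ(z_t−z̄)² = 140.0000
r_3 = -33.6667 / 140.0000 = -0.240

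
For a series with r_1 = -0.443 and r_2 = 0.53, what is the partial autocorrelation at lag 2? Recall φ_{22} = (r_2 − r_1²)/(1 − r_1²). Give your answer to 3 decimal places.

φ_{22} = (r_2 − r_1²) / (1 − r_1²)
r_1² = (-0.443)² = 0.196249
Numerator = 0.53 − 0.1962 = 0.3338; denominator = 1 − 0.1962 = 0.8038
φ_{22} = 0.3338 / 0.8038 = 0.415

0.415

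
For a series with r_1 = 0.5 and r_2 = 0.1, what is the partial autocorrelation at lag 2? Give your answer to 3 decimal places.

-0.200

φ_{22} = (r_2 − r_1²) / (1 − r_1²)
r_1² = (0.5)² = 0.25
Numerator = 0.1 − 0.2500 = -0.1500; denominator = 1 − 0.2500 = 0.7500
φ_{22} = -0.1500 / 0.7500 = -0.200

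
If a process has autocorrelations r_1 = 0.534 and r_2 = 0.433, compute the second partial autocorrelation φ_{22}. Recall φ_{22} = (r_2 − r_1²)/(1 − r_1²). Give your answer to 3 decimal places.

φ_{22} = (r_2 − r_1²) / (1 − r_1²)
r_1² = (0.534)² = 0.285156
Numerator = 0.433 − 0.2852 = 0.1478; denominator = 1 − 0.2852 = 0.7148
φ_{22} = 0.1478 / 0.7148 = 0.207

0.207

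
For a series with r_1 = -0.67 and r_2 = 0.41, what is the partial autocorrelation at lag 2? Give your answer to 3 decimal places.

-0.071

φ_{22} = (r_2 − r_1²) / (1 − r_1²)
r_1² = (-0.67)² = 0.4489
Numerator = 0.41 − 0.4489 = -0.0389; denominator = 1 − 0.4489 = 0.5511
φ_{22} = -0.0389 / 0.5511 = -0.071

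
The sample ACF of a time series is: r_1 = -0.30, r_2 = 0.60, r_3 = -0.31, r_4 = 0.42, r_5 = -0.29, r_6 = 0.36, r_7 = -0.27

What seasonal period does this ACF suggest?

The largest autocorrelation is r_2 = 0.60, with weaker echoes at lags 4 (0.42) and 6 (0.36); the remaining lags stay at or below -0.27.
The dominant spike at lag 2 indicates a seasonal period of 2.

2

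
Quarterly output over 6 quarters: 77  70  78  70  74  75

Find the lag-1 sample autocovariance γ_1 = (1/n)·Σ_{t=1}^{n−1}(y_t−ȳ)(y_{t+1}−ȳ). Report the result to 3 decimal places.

Mean ȳ = (77 + 70 + 78 + 70 + 74 + 75)/6 = 74.0000
Σ_{t=1}^{5}(y_t−ȳ)(y_{t+1}−ȳ) = -44.0000
γ_1 = -44.0000 / 6 = -7.333

-7.333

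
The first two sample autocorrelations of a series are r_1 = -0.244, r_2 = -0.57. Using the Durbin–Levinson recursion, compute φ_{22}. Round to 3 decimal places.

φ_{22} = (r_2 − r_1²) / (1 − r_1²)
r_1² = (-0.244)² = 0.059536
Numerator = -0.57 − 0.0595 = -0.6295; denominator = 1 − 0.0595 = 0.9405
φ_{22} = -0.6295 / 0.9405 = -0.669

-0.669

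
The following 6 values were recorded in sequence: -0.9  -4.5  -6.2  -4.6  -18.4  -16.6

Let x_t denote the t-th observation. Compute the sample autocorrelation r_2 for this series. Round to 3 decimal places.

Mean x̄ = (-0.9 − 4.5 − 6.2 − 4.6 − 18.4 − 16.6)/6 = -8.5333
Deviations from mean: 7.6333, 4.0333, 2.3333, 3.9333, -9.8667, -8.0667
Σ(x_t−x̄)(x_{t+2}−x̄) = (17.8111) + (15.8644) + (-23.0222) + (-31.7289) = -21.0756
Denominator Σ(x_t−x̄)² = 257.8733
r_2 = -21.0756 / 257.8733 = -0.082

-0.082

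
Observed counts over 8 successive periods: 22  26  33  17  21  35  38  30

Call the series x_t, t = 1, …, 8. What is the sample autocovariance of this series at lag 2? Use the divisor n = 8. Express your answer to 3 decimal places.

Mean x̄ = (22 + 26 + 33 + 17 + 21 + 35 + 38 + 30)/8 = 27.7500
Deviations: -5.7500, -1.7500, 5.2500, -10.7500, -6.7500, 7.2500, 10.2500, 2.2500
Σ_{t=1}^{6}(x_t−x̄)(x_{t+2}−x̄) = -177.6250
γ_2 = -177.6250 / 8 = -22.203

-22.203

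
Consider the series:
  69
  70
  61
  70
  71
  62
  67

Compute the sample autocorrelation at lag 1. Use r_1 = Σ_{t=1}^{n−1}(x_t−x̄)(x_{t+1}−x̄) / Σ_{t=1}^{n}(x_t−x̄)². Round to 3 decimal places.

-0.383

Mean x̄ = (69 + 70 + 61 + 70 + 71 + 62 + 67)/7 = 67.1429
Numerator Σ_{t=1}^{6}(x_t−x̄)(x_{t+1}−x̄) = -37.8776
Denominator Σ(x_t−x̄)² = 98.8571
r_1 = -37.8776 / 98.8571 = -0.383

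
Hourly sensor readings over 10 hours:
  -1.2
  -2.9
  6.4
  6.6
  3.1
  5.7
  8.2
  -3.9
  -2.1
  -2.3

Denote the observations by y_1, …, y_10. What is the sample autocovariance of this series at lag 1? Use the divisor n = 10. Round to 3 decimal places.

5.284

Mean ȳ = (-1.2 − 2.9 + 6.4 + 6.6 + 3.1 + 5.7 + 8.2 − 3.9 − 2.1 − 2.3)/10 = 1.7600
Σ_{t=1}^{9}(y_t−ȳ)(y_{t+1}−ȳ) = 52.8364
γ_1 = 52.8364 / 10 = 5.284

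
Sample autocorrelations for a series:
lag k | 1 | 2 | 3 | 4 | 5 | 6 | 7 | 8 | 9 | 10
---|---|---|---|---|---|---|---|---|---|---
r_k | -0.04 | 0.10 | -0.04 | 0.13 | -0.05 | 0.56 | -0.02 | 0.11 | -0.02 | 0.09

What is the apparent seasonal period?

6

The largest autocorrelation is r_6 = 0.56; the remaining lags stay at or below 0.13.
The dominant spike at lag 6 indicates a seasonal period of 6.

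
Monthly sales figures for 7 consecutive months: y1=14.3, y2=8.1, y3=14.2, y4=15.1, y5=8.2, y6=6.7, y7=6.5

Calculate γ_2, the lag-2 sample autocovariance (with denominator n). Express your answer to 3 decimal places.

Mean ȳ = (14.3 + 8.1 + 14.2 + 15.1 + 8.2 + 6.7 + 6.5)/7 = 10.4429
Σ_{t=1}^{5}(y_t−ȳ)(y_{t+2}−ȳ) = -13.4337
γ_2 = -13.4337 / 7 = -1.919

-1.919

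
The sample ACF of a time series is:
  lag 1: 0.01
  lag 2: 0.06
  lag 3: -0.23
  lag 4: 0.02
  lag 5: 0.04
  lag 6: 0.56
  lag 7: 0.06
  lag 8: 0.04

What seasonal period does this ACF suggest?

The largest autocorrelation is r_6 = 0.56; the remaining lags stay at or below 0.06.
The dominant spike at lag 6 indicates a seasonal period of 6.

6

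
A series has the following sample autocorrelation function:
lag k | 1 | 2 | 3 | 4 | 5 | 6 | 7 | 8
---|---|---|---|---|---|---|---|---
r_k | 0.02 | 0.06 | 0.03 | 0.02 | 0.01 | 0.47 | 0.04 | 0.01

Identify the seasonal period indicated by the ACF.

6

The largest autocorrelation is r_6 = 0.47; the remaining lags stay at or below 0.06.
The dominant spike at lag 6 indicates a seasonal period of 6.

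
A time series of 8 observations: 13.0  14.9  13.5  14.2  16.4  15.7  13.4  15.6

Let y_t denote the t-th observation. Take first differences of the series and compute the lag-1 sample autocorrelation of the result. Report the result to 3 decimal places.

First differences Δy: 1.9, -1.4, 0.7, 2.2, -0.7, -2.3, 2.2
Mean of differences = 0.3714
Numerator Σ(Δy_t−Δȳ)(Δy_{t+1}−Δȳ) = -6.6708
Denominator Σ(Δy_t−Δȳ)² = 20.5543
r_1(Δy) = -6.6708 / 20.5543 = -0.325

-0.325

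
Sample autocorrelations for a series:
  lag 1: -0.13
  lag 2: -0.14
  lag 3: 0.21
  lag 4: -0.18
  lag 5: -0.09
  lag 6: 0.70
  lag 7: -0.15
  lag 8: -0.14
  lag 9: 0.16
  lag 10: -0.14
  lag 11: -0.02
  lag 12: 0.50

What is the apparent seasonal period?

6

The largest autocorrelation is r_6 = 0.70, with a weaker echo at lag 12 (0.50); the remaining lags stay at or below 0.21.
The dominant spike at lag 6 indicates a seasonal period of 6.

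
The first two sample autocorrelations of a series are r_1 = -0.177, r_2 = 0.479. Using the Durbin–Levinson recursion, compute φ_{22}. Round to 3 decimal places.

φ_{22} = (r_2 − r_1²) / (1 − r_1²)
r_1² = (-0.177)² = 0.031329
Numerator = 0.479 − 0.0313 = 0.4477; denominator = 1 − 0.0313 = 0.9687
φ_{22} = 0.4477 / 0.9687 = 0.462

0.462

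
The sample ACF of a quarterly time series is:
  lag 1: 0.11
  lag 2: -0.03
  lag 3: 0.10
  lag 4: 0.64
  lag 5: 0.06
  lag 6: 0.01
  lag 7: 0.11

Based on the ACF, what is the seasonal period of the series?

4

The largest autocorrelation is r_4 = 0.64; the remaining lags stay at or below 0.11.
The dominant spike at lag 4 indicates a seasonal period of 4.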